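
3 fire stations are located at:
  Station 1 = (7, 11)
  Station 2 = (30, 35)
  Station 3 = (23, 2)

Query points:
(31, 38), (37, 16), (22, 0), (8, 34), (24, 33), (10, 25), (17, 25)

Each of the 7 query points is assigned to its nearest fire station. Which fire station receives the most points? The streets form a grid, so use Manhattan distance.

Station 2

(31, 38) — d to each: Station 1:51, Station 2:4, Station 3:44 → nearest is Station 2
(37, 16) — d to each: Station 1:35, Station 2:26, Station 3:28 → nearest is Station 2
(22, 0) — d to each: Station 1:26, Station 2:43, Station 3:3 → nearest is Station 3
(8, 34) — d to each: Station 1:24, Station 2:23, Station 3:47 → nearest is Station 2
(24, 33) — d to each: Station 1:39, Station 2:8, Station 3:32 → nearest is Station 2
(10, 25) — d to each: Station 1:17, Station 2:30, Station 3:36 → nearest is Station 1
(17, 25) — d to each: Station 1:24, Station 2:23, Station 3:29 → nearest is Station 2
Tally — Station 1:1, Station 2:5, Station 3:1. Station 2 captures the most (5).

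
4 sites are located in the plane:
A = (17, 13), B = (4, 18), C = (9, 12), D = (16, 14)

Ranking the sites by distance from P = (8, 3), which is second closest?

A

Compare squared distances (the ordering matches that of the actual distances):
|PA|² = (8−17)² + (3−13)² = 81 + 100 = 181
|PB|² = (8−4)² + (3−18)² = 16 + 225 = 241
|PC|² = (8−9)² + (3−12)² = 1 + 81 = 82
|PD|² = (8−16)² + (3−14)² = 64 + 121 = 185
Sorted ascending: C, A, D, … — the second-nearest is A.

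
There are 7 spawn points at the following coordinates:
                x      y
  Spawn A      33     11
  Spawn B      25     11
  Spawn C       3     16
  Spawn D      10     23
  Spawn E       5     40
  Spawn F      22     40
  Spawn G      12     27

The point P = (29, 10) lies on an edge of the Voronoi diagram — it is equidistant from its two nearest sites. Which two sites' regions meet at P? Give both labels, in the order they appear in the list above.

Spawn A and Spawn B

Squared distances from P to each site:
d²(P, Spawn A) = (29−33)² + (10−11)² = 16 + 1 = 17
d²(P, Spawn B) = (29−25)² + (10−11)² = 16 + 1 = 17
d²(P, Spawn C) = (29−3)² + (10−16)² = 676 + 36 = 712
d²(P, Spawn D) = (29−10)² + (10−23)² = 361 + 169 = 530
d²(P, Spawn E) = (29−5)² + (10−40)² = 576 + 900 = 1476
d²(P, Spawn F) = (29−22)² + (10−40)² = 49 + 900 = 949
d²(P, Spawn G) = (29−12)² + (10−27)² = 289 + 289 = 578
P is equidistant from Spawn A and Spawn B (both at squared distance 17), and every other site is strictly farther — so P lies on the Spawn A–Spawn B Voronoi edge.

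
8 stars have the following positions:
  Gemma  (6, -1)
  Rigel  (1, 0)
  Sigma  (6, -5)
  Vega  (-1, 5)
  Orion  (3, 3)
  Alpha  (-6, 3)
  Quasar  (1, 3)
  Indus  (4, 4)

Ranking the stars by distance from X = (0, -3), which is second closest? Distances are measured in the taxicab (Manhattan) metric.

d(X, Gemma) = |0−6| + |-3−(-1)| = 6 + 2 = 8
d(X, Rigel) = |0−1| + |-3−0| = 1 + 3 = 4
d(X, Sigma) = |0−6| + |-3−(-5)| = 6 + 2 = 8
d(X, Vega) = |0−(-1)| + |-3−5| = 1 + 8 = 9
d(X, Orion) = |0−3| + |-3−3| = 3 + 6 = 9
d(X, Alpha) = |0−(-6)| + |-3−3| = 6 + 6 = 12
d(X, Quasar) = |0−1| + |-3−3| = 1 + 6 = 7
d(X, Indus) = |0−4| + |-3−4| = 4 + 7 = 11
Sorted ascending: Rigel, Quasar, Gemma, … — the second-nearest is Quasar.

Quasar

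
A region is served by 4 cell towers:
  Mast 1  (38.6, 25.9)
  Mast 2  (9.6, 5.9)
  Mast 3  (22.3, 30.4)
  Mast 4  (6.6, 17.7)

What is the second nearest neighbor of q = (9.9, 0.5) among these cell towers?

Squared Euclidean distances:
d²(q, Mast 1) = 823.69 + 645.16 = 1468.85
d²(q, Mast 2) = 0.09 + 29.16 = 29.25
d²(q, Mast 3) = 153.76 + 894.01 = 1047.77
d²(q, Mast 4) = 10.89 + 295.84 = 306.73
Sorted ascending: Mast 2, Mast 4, Mast 3, … — the second-nearest is Mast 4.

Mast 4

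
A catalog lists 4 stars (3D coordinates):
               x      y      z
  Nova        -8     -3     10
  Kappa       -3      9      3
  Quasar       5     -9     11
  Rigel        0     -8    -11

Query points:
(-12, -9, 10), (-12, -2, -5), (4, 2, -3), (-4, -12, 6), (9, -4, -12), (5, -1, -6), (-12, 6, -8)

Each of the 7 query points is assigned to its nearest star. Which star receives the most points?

Rigel

(-12, -9, 10) — d² to each: Nova:52, Kappa:454, Quasar:290, Rigel:586 → nearest is Nova
(-12, -2, -5) — d² to each: Nova:242, Kappa:266, Quasar:594, Rigel:216 → nearest is Rigel
(4, 2, -3) — d² to each: Nova:338, Kappa:134, Quasar:318, Rigel:180 → nearest is Kappa
(-4, -12, 6) — d² to each: Nova:113, Kappa:451, Quasar:115, Rigel:321 → nearest is Nova
(9, -4, -12) — d² to each: Nova:774, Kappa:538, Quasar:570, Rigel:98 → nearest is Rigel
(5, -1, -6) — d² to each: Nova:429, Kappa:245, Quasar:353, Rigel:99 → nearest is Rigel
(-12, 6, -8) — d² to each: Nova:421, Kappa:211, Quasar:875, Rigel:349 → nearest is Kappa
Tally — Nova:2, Kappa:2, Rigel:3. Rigel captures the most (3).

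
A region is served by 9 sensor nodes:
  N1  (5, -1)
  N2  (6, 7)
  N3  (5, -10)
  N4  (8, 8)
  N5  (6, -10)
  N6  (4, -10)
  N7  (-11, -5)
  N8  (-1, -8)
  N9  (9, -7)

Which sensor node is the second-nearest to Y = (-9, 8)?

Squared Euclidean distances:
|YN1|² = 196 + 81 = 277
|YN2|² = 225 + 1 = 226
|YN3|² = 196 + 324 = 520
|YN4|² = 289 + 0 = 289
|YN5|² = 225 + 324 = 549
|YN6|² = 169 + 324 = 493
|YN7|² = 4 + 169 = 173
|YN8|² = 64 + 256 = 320
|YN9|² = 324 + 225 = 549
Sorted ascending: N7, N2, N1, … — the second-nearest is N2.

N2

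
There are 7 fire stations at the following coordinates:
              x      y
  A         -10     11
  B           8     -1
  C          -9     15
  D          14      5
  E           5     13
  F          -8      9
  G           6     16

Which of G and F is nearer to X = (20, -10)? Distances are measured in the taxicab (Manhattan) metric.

G

d(X,G) = |20−6| + |-10−16| = 14 + 26 = 40
d(X,F) = |20−(-8)| + |-10−9| = 28 + 19 = 47
40 < 47, so G is closer.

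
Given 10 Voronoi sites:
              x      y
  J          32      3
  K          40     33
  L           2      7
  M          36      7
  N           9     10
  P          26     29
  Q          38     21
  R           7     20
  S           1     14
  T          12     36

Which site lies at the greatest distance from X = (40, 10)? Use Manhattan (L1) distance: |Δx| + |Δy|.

T

d(X,J) = |40−32| + |10−3| = 8 + 7 = 15
d(X,K) = |40−40| + |10−33| = 0 + 23 = 23
d(X,L) = |40−2| + |10−7| = 38 + 3 = 41
d(X,M) = |40−36| + |10−7| = 4 + 3 = 7
d(X,N) = |40−9| + |10−10| = 31 + 0 = 31
d(X,P) = |40−26| + |10−29| = 14 + 19 = 33
d(X,Q) = |40−38| + |10−21| = 2 + 11 = 13
d(X,R) = |40−7| + |10−20| = 33 + 10 = 43
d(X,S) = |40−1| + |10−14| = 39 + 4 = 43
d(X,T) = |40−12| + |10−36| = 28 + 26 = 54
The largest is to T.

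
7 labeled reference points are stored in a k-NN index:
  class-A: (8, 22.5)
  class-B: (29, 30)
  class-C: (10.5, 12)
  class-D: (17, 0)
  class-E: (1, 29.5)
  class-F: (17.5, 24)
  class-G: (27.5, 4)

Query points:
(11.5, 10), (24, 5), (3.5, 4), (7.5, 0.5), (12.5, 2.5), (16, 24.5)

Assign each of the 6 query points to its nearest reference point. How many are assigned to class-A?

0

(11.5, 10) — d² to each: class-A:168.5, class-B:706.25, class-C:5, class-D:130.25, class-E:490.5, class-F:232, class-G:292 → nearest is class-C
(24, 5) — d² to each: class-A:562.25, class-B:650, class-C:231.25, class-D:74, class-E:1129.25, class-F:403.25, class-G:13.25 → nearest is class-G
(3.5, 4) — d² to each: class-A:362.5, class-B:1326.25, class-C:113, class-D:198.25, class-E:656.5, class-F:596, class-G:576 → nearest is class-C
(7.5, 0.5) — d² to each: class-A:484.25, class-B:1332.5, class-C:141.25, class-D:90.5, class-E:883.25, class-F:652.25, class-G:412.25 → nearest is class-D
(12.5, 2.5) — d² to each: class-A:420.25, class-B:1028.5, class-C:94.25, class-D:26.5, class-E:861.25, class-F:487.25, class-G:227.25 → nearest is class-D
(16, 24.5) — d² to each: class-A:68, class-B:199.25, class-C:186.5, class-D:601.25, class-E:250, class-F:2.5, class-G:552.5 → nearest is class-F
0 of the 6 points have class-A as nearest.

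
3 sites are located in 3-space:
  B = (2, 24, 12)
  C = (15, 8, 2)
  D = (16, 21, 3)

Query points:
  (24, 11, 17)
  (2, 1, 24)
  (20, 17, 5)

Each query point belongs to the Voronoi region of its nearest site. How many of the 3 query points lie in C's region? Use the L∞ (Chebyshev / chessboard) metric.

(24, 11, 17) — d to each: B:22, C:15, D:14 → nearest is D
(2, 1, 24) — d to each: B:23, C:22, D:21 → nearest is D
(20, 17, 5) — d to each: B:18, C:9, D:4 → nearest is D
0 of the 3 points have C as nearest.

0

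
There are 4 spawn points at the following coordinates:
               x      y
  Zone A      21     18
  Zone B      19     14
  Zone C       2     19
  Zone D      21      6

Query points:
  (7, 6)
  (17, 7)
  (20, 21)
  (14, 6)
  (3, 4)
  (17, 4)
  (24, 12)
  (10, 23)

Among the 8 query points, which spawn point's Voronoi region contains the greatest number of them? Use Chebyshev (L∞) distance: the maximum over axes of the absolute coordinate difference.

Zone D

(7, 6) — d to each: Zone A:14, Zone B:12, Zone C:13, Zone D:14 → nearest is Zone B
(17, 7) — d to each: Zone A:11, Zone B:7, Zone C:15, Zone D:4 → nearest is Zone D
(20, 21) — d to each: Zone A:3, Zone B:7, Zone C:18, Zone D:15 → nearest is Zone A
(14, 6) — d to each: Zone A:12, Zone B:8, Zone C:13, Zone D:7 → nearest is Zone D
(3, 4) — d to each: Zone A:18, Zone B:16, Zone C:15, Zone D:18 → nearest is Zone C
(17, 4) — d to each: Zone A:14, Zone B:10, Zone C:15, Zone D:4 → nearest is Zone D
(24, 12) — d to each: Zone A:6, Zone B:5, Zone C:22, Zone D:6 → nearest is Zone B
(10, 23) — d to each: Zone A:11, Zone B:9, Zone C:8, Zone D:17 → nearest is Zone C
Tally — Zone A:1, Zone B:2, Zone C:2, Zone D:3. Zone D captures the most (3).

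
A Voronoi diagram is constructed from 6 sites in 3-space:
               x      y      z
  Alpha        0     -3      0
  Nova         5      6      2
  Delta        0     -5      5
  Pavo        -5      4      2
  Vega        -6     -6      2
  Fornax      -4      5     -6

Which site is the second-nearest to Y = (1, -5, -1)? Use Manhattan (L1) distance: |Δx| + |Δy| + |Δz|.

d(Y, Alpha) = |1−0| + |-5−(-3)| + |-1−0| = 1 + 2 + 1 = 4
d(Y, Nova) = |1−5| + |-5−6| + |-1−2| = 4 + 11 + 3 = 18
d(Y, Delta) = |1−0| + |-5−(-5)| + |-1−5| = 1 + 0 + 6 = 7
d(Y, Pavo) = |1−(-5)| + |-5−4| + |-1−2| = 6 + 9 + 3 = 18
d(Y, Vega) = |1−(-6)| + |-5−(-6)| + |-1−2| = 7 + 1 + 3 = 11
d(Y, Fornax) = |1−(-4)| + |-5−5| + |-1−(-6)| = 5 + 10 + 5 = 20
Sorted ascending: Alpha, Delta, Vega, … — the second-nearest is Delta.

Delta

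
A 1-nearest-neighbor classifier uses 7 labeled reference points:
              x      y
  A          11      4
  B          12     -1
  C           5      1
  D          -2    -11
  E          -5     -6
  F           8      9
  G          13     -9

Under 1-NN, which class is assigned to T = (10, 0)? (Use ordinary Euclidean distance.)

B

Since √ is increasing, it suffices to compare squared distances:
|TA|² = (10−11)² + (0−4)² = 1 + 16 = 17
|TB|² = (10−12)² + (0−(-1))² = 4 + 1 = 5
|TC|² = (10−5)² + (0−1)² = 25 + 1 = 26
|TD|² = (10−(-2))² + (0−(-11))² = 144 + 121 = 265
|TE|² = (10−(-5))² + (0−(-6))² = 225 + 36 = 261
|TF|² = (10−8)² + (0−9)² = 4 + 81 = 85
|TG|² = (10−13)² + (0−(-9))² = 9 + 81 = 90
The smallest is to B, so T lies in the Voronoi region of B.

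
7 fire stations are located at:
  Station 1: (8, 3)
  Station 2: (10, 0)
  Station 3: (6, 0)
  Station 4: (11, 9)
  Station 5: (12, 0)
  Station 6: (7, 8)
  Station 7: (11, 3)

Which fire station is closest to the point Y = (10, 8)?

Station 4

Since √ is increasing, it suffices to compare squared distances:
d²(Y, Station 1) = (10−8)² + (8−3)² = 4 + 25 = 29
d²(Y, Station 2) = (10−10)² + (8−0)² = 0 + 64 = 64
d²(Y, Station 3) = (10−6)² + (8−0)² = 16 + 64 = 80
d²(Y, Station 4) = (10−11)² + (8−9)² = 1 + 1 = 2
d²(Y, Station 5) = (10−12)² + (8−0)² = 4 + 64 = 68
d²(Y, Station 6) = (10−7)² + (8−8)² = 9 + 0 = 9
d²(Y, Station 7) = (10−11)² + (8−3)² = 1 + 25 = 26
Minimum is at Station 4.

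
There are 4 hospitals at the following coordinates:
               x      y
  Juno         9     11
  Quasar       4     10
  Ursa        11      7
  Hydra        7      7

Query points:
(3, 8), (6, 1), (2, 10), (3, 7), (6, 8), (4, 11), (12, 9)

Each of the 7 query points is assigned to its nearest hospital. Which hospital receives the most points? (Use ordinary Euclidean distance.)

Quasar

(3, 8) — d² to each: Juno:45, Quasar:5, Ursa:65, Hydra:17 → nearest is Quasar
(6, 1) — d² to each: Juno:109, Quasar:85, Ursa:61, Hydra:37 → nearest is Hydra
(2, 10) — d² to each: Juno:50, Quasar:4, Ursa:90, Hydra:34 → nearest is Quasar
(3, 7) — d² to each: Juno:52, Quasar:10, Ursa:64, Hydra:16 → nearest is Quasar
(6, 8) — d² to each: Juno:18, Quasar:8, Ursa:26, Hydra:2 → nearest is Hydra
(4, 11) — d² to each: Juno:25, Quasar:1, Ursa:65, Hydra:25 → nearest is Quasar
(12, 9) — d² to each: Juno:13, Quasar:65, Ursa:5, Hydra:29 → nearest is Ursa
Tally — Quasar:4, Ursa:1, Hydra:2. Quasar captures the most (4).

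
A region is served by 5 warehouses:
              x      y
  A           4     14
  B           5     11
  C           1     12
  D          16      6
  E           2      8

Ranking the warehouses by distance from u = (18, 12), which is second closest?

B

Since √ is increasing, it suffices to compare squared distances:
|uA|² = (18−4)² + (12−14)² = 196 + 4 = 200
|uB|² = (18−5)² + (12−11)² = 169 + 1 = 170
|uC|² = (18−1)² + (12−12)² = 289 + 0 = 289
|uD|² = (18−16)² + (12−6)² = 4 + 36 = 40
|uE|² = (18−2)² + (12−8)² = 256 + 16 = 272
Sorted ascending: D, B, A, … — the second-nearest is B.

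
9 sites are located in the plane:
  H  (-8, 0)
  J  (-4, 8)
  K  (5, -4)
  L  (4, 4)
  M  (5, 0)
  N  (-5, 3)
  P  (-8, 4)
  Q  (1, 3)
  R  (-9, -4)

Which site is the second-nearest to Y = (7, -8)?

Since √ is increasing, it suffices to compare squared distances:
|YH|² = (7−(-8))² + (-8−0)² = 225 + 64 = 289
|YJ|² = (7−(-4))² + (-8−8)² = 121 + 256 = 377
|YK|² = (7−5)² + (-8−(-4))² = 4 + 16 = 20
|YL|² = (7−4)² + (-8−4)² = 9 + 144 = 153
|YM|² = (7−5)² + (-8−0)² = 4 + 64 = 68
|YN|² = (7−(-5))² + (-8−3)² = 144 + 121 = 265
|YP|² = (7−(-8))² + (-8−4)² = 225 + 144 = 369
|YQ|² = (7−1)² + (-8−3)² = 36 + 121 = 157
|YR|² = (7−(-9))² + (-8−(-4))² = 256 + 16 = 272
Sorted ascending: K, M, L, … — the second-nearest is M.

M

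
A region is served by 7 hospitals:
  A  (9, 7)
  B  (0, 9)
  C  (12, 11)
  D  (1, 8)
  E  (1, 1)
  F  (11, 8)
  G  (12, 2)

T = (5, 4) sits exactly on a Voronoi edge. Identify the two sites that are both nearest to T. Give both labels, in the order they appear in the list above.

Squared distances from T to each site:
|TA|² = (5−9)² + (4−7)² = 16 + 9 = 25
|TB|² = (5−0)² + (4−9)² = 25 + 25 = 50
|TC|² = (5−12)² + (4−11)² = 49 + 49 = 98
|TD|² = (5−1)² + (4−8)² = 16 + 16 = 32
|TE|² = (5−1)² + (4−1)² = 16 + 9 = 25
|TF|² = (5−11)² + (4−8)² = 36 + 16 = 52
|TG|² = (5−12)² + (4−2)² = 49 + 4 = 53
T is equidistant from A and E (both at squared distance 25), and every other site is strictly farther — so T lies on the A–E Voronoi edge.

A and E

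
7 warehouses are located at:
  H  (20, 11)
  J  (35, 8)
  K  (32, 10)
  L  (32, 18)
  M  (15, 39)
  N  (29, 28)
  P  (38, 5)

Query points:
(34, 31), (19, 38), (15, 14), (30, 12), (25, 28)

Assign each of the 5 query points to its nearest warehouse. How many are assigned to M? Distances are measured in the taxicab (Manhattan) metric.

1

(34, 31) — d to each: H:34, J:24, K:23, L:15, M:27, N:8, P:30 → nearest is N
(19, 38) — d to each: H:28, J:46, K:41, L:33, M:5, N:20, P:52 → nearest is M
(15, 14) — d to each: H:8, J:26, K:21, L:21, M:25, N:28, P:32 → nearest is H
(30, 12) — d to each: H:11, J:9, K:4, L:8, M:42, N:17, P:15 → nearest is K
(25, 28) — d to each: H:22, J:30, K:25, L:17, M:21, N:4, P:36 → nearest is N
1 of the 5 points has M as nearest.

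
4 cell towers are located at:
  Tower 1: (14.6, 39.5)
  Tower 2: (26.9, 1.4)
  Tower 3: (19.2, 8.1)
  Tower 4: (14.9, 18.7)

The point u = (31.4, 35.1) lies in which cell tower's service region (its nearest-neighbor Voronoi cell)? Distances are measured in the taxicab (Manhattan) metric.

Tower 1

d(u, Tower 1) = |31.4−14.6| + |35.1−39.5| = 16.8 + 4.4 = 21.2
d(u, Tower 2) = |31.4−26.9| + |35.1−1.4| = 4.5 + 33.7 = 38.2
d(u, Tower 3) = |31.4−19.2| + |35.1−8.1| = 12.2 + 27 = 39.2
d(u, Tower 4) = |31.4−14.9| + |35.1−18.7| = 16.5 + 16.4 = 32.9
The smallest is to Tower 1, so u lies in the Voronoi region of Tower 1.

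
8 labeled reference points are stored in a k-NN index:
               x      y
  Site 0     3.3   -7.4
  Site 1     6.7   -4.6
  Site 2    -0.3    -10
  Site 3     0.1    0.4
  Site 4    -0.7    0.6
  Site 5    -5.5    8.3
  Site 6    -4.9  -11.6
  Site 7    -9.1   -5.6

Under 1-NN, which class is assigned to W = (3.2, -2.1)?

Squared Euclidean distances:
d²(W, Site 0) = (3.2−3.3)² + (-2.1−(-7.4))² = 0.01 + 28.09 = 28.1
d²(W, Site 1) = (3.2−6.7)² + (-2.1−(-4.6))² = 12.25 + 6.25 = 18.5
d²(W, Site 2) = (3.2−(-0.3))² + (-2.1−(-10))² = 12.25 + 62.41 = 74.66
d²(W, Site 3) = (3.2−0.1)² + (-2.1−0.4)² = 9.61 + 6.25 = 15.86
d²(W, Site 4) = (3.2−(-0.7))² + (-2.1−0.6)² = 15.21 + 7.29 = 22.5
d²(W, Site 5) = (3.2−(-5.5))² + (-2.1−8.3)² = 75.69 + 108.16 = 183.85
d²(W, Site 6) = (3.2−(-4.9))² + (-2.1−(-11.6))² = 65.61 + 90.25 = 155.86
d²(W, Site 7) = (3.2−(-9.1))² + (-2.1−(-5.6))² = 151.29 + 12.25 = 163.54
The smallest is to Site 3, so W lies in the Voronoi region of Site 3.

Site 3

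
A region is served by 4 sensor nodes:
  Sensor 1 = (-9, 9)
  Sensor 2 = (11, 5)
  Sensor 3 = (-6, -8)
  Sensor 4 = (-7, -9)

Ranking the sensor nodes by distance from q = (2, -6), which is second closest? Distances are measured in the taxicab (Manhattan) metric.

Sensor 4

d(q, Sensor 1) = 11 + 15 = 26
d(q, Sensor 2) = 9 + 11 = 20
d(q, Sensor 3) = 8 + 2 = 10
d(q, Sensor 4) = 9 + 3 = 12
Sorted ascending: Sensor 3, Sensor 4, Sensor 2, … — the second-nearest is Sensor 4.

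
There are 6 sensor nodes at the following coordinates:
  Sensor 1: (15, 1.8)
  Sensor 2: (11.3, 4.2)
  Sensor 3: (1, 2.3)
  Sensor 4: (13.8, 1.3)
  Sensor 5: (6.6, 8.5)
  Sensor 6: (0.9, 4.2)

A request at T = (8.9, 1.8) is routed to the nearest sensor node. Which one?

Sensor 2

Since √ is increasing, it suffices to compare squared distances:
d²(T, Sensor 1) = (8.9−15)² + (1.8−1.8)² = 37.21 + 0 = 37.21
d²(T, Sensor 2) = (8.9−11.3)² + (1.8−4.2)² = 5.76 + 5.76 = 11.52
d²(T, Sensor 3) = (8.9−1)² + (1.8−2.3)² = 62.41 + 0.25 = 62.66
d²(T, Sensor 4) = (8.9−13.8)² + (1.8−1.3)² = 24.01 + 0.25 = 24.26
d²(T, Sensor 5) = (8.9−6.6)² + (1.8−8.5)² = 5.29 + 44.89 = 50.18
d²(T, Sensor 6) = (8.9−0.9)² + (1.8−4.2)² = 64 + 5.76 = 69.76
The smallest is to Sensor 2, so T lies in the Voronoi region of Sensor 2.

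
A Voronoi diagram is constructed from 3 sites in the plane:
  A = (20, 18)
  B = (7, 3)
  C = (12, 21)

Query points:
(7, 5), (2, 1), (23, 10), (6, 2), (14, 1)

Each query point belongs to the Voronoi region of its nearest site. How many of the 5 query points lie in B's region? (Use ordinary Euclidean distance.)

(7, 5) — d² to each: A:338, B:4, C:281 → nearest is B
(2, 1) — d² to each: A:613, B:29, C:500 → nearest is B
(23, 10) — d² to each: A:73, B:305, C:242 → nearest is A
(6, 2) — d² to each: A:452, B:2, C:397 → nearest is B
(14, 1) — d² to each: A:325, B:53, C:404 → nearest is B
4 of the 5 points have B as nearest.

4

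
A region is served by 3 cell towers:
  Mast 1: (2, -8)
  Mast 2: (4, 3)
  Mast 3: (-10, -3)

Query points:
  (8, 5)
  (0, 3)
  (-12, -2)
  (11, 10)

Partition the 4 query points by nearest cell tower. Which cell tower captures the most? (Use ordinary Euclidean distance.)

Mast 2

(8, 5) — d² to each: Mast 1:205, Mast 2:20, Mast 3:388 → nearest is Mast 2
(0, 3) — d² to each: Mast 1:125, Mast 2:16, Mast 3:136 → nearest is Mast 2
(-12, -2) — d² to each: Mast 1:232, Mast 2:281, Mast 3:5 → nearest is Mast 3
(11, 10) — d² to each: Mast 1:405, Mast 2:98, Mast 3:610 → nearest is Mast 2
Tally — Mast 2:3, Mast 3:1. Mast 2 captures the most (3).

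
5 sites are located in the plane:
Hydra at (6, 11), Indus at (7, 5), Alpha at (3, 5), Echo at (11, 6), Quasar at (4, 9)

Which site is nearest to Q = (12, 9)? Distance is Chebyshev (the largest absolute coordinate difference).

Echo

d(Q, Hydra) = max(6, 2) = 6
d(Q, Indus) = max(5, 4) = 5
d(Q, Alpha) = max(9, 4) = 9
d(Q, Echo) = max(1, 3) = 3
d(Q, Quasar) = max(8, 0) = 8
The smallest is to Echo, so Q lies in the Voronoi region of Echo.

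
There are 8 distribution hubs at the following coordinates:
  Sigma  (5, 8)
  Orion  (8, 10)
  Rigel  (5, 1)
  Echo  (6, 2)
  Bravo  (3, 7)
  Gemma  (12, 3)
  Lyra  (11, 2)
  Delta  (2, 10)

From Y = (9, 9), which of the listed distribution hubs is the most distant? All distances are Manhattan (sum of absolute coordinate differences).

d(Y, Sigma) = 4 + 1 = 5
d(Y, Orion) = 1 + 1 = 2
d(Y, Rigel) = 4 + 8 = 12
d(Y, Echo) = 3 + 7 = 10
d(Y, Bravo) = 6 + 2 = 8
d(Y, Gemma) = 3 + 6 = 9
d(Y, Lyra) = 2 + 7 = 9
d(Y, Delta) = 7 + 1 = 8
The largest is to Rigel.

Rigel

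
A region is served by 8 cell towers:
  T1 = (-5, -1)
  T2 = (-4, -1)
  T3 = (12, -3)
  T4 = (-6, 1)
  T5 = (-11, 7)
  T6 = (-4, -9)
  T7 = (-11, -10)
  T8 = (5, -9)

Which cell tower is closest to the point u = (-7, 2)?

Since √ is increasing, it suffices to compare squared distances:
|uT1|² = 4 + 9 = 13
|uT2|² = 9 + 9 = 18
|uT3|² = 361 + 25 = 386
|uT4|² = 1 + 1 = 2
|uT5|² = 16 + 25 = 41
|uT6|² = 9 + 121 = 130
|uT7|² = 16 + 144 = 160
|uT8|² = 144 + 121 = 265
Minimum is at T4.

T4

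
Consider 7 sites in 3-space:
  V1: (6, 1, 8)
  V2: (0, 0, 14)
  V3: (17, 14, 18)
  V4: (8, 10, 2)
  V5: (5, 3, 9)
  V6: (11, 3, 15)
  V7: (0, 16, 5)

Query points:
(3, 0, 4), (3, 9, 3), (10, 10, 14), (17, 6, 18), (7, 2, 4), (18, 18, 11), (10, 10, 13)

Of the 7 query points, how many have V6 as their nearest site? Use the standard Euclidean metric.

3

(3, 0, 4) — d² to each: V1:26, V2:109, V3:588, V4:129, V5:38, V6:194, V7:266 → nearest is V1
(3, 9, 3) — d² to each: V1:98, V2:211, V3:446, V4:27, V5:76, V6:244, V7:62 → nearest is V4
(10, 10, 14) — d² to each: V1:133, V2:200, V3:81, V4:148, V5:99, V6:51, V7:217 → nearest is V6
(17, 6, 18) — d² to each: V1:246, V2:341, V3:64, V4:353, V5:234, V6:54, V7:558 → nearest is V6
(7, 2, 4) — d² to each: V1:18, V2:153, V3:440, V4:69, V5:30, V6:138, V7:246 → nearest is V1
(18, 18, 11) — d² to each: V1:442, V2:657, V3:66, V4:245, V5:398, V6:290, V7:364 → nearest is V3
(10, 10, 13) — d² to each: V1:122, V2:201, V3:90, V4:125, V5:90, V6:54, V7:200 → nearest is V6
3 of the 7 points have V6 as nearest.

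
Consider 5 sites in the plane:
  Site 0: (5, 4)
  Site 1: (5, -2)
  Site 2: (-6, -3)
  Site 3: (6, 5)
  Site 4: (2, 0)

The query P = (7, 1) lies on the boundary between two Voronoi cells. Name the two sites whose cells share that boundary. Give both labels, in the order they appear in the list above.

Site 0 and Site 1

Squared distances from P to each site:
d²(P, Site 0) = (7−5)² + (1−4)² = 4 + 9 = 13
d²(P, Site 1) = (7−5)² + (1−(-2))² = 4 + 9 = 13
d²(P, Site 2) = (7−(-6))² + (1−(-3))² = 169 + 16 = 185
d²(P, Site 3) = (7−6)² + (1−5)² = 1 + 16 = 17
d²(P, Site 4) = (7−2)² + (1−0)² = 25 + 1 = 26
P is equidistant from Site 0 and Site 1 (both at squared distance 13), and every other site is strictly farther — so P lies on the Site 0–Site 1 Voronoi edge.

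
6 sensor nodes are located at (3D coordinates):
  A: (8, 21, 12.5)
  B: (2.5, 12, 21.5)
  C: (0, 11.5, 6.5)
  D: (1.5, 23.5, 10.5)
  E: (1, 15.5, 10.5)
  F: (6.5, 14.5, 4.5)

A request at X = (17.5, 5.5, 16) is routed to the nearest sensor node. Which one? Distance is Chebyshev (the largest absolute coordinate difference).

d(X,A) = max(9.5, 15.5, 3.5) = 15.5
d(X,B) = max(15, 6.5, 5.5) = 15
d(X,C) = max(17.5, 6, 9.5) = 17.5
d(X,D) = max(16, 18, 5.5) = 18
d(X,E) = max(16.5, 10, 5.5) = 16.5
d(X,F) = max(11, 9, 11.5) = 11.5
F is nearest.

F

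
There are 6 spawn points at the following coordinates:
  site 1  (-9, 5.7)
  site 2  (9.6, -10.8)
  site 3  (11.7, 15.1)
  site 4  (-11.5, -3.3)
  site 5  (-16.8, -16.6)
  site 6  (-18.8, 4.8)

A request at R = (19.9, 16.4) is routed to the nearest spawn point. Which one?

Compare squared distances (the ordering matches that of the actual distances):
d²(R, site 1) = (19.9−(-9))² + (16.4−5.7)² = 835.21 + 114.49 = 949.7
d²(R, site 2) = (19.9−9.6)² + (16.4−(-10.8))² = 106.09 + 739.84 = 845.93
d²(R, site 3) = (19.9−11.7)² + (16.4−15.1)² = 67.24 + 1.69 = 68.93
d²(R, site 4) = (19.9−(-11.5))² + (16.4−(-3.3))² = 985.96 + 388.09 = 1374.05
d²(R, site 5) = (19.9−(-16.8))² + (16.4−(-16.6))² = 1346.89 + 1089 = 2435.89
d²(R, site 6) = (19.9−(-18.8))² + (16.4−4.8)² = 1497.69 + 134.56 = 1632.25
Minimum is at site 3.

site 3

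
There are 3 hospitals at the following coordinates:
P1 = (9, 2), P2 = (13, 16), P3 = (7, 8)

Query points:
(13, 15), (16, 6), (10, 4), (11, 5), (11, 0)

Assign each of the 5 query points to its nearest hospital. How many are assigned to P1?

4

(13, 15) — d² to each: P1:185, P2:1, P3:85 → nearest is P2
(16, 6) — d² to each: P1:65, P2:109, P3:85 → nearest is P1
(10, 4) — d² to each: P1:5, P2:153, P3:25 → nearest is P1
(11, 5) — d² to each: P1:13, P2:125, P3:25 → nearest is P1
(11, 0) — d² to each: P1:8, P2:260, P3:80 → nearest is P1
4 of the 5 points have P1 as nearest.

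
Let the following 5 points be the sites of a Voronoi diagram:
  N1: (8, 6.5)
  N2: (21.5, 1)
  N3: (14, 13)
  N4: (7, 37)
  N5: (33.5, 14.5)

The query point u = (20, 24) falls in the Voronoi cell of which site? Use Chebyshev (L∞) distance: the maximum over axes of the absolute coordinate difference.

N3

d(u,N1) = max(12, 17.5) = 17.5
d(u,N2) = max(1.5, 23) = 23
d(u,N3) = max(6, 11) = 11
d(u,N4) = max(13, 13) = 13
d(u,N5) = max(13.5, 9.5) = 13.5
The smallest is to N3, so u lies in the Voronoi region of N3.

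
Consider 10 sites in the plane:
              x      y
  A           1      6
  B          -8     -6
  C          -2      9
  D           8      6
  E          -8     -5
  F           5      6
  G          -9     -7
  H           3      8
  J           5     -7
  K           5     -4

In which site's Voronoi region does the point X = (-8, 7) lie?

Compare squared distances (the ordering matches that of the actual distances):
|XA|² = (-8−1)² + (7−6)² = 81 + 1 = 82
|XB|² = (-8−(-8))² + (7−(-6))² = 0 + 169 = 169
|XC|² = (-8−(-2))² + (7−9)² = 36 + 4 = 40
|XD|² = (-8−8)² + (7−6)² = 256 + 1 = 257
|XE|² = (-8−(-8))² + (7−(-5))² = 0 + 144 = 144
|XF|² = (-8−5)² + (7−6)² = 169 + 1 = 170
|XG|² = (-8−(-9))² + (7−(-7))² = 1 + 196 = 197
|XH|² = (-8−3)² + (7−8)² = 121 + 1 = 122
|XJ|² = (-8−5)² + (7−(-7))² = 169 + 196 = 365
|XK|² = (-8−5)² + (7−(-4))² = 169 + 121 = 290
Minimum is at C.

C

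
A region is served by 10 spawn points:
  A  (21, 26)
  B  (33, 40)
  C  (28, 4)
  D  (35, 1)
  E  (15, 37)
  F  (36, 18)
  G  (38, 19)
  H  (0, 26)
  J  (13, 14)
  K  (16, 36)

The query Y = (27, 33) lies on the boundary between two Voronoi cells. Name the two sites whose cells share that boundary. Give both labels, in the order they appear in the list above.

Squared distances from Y to each site:
|YA|² = (27−21)² + (33−26)² = 36 + 49 = 85
|YB|² = (27−33)² + (33−40)² = 36 + 49 = 85
|YC|² = (27−28)² + (33−4)² = 1 + 841 = 842
|YD|² = (27−35)² + (33−1)² = 64 + 1024 = 1088
|YE|² = (27−15)² + (33−37)² = 144 + 16 = 160
|YF|² = (27−36)² + (33−18)² = 81 + 225 = 306
|YG|² = (27−38)² + (33−19)² = 121 + 196 = 317
|YH|² = (27−0)² + (33−26)² = 729 + 49 = 778
|YJ|² = (27−13)² + (33−14)² = 196 + 361 = 557
|YK|² = (27−16)² + (33−36)² = 121 + 9 = 130
Y is equidistant from A and B (both at squared distance 85), and every other site is strictly farther — so Y lies on the A–B Voronoi edge.

A and B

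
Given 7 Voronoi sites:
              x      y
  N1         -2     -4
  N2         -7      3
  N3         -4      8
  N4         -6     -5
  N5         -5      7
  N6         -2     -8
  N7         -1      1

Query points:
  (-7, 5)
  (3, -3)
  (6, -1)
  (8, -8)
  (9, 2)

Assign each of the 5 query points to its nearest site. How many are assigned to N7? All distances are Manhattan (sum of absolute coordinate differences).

2

(-7, 5) — d to each: N1:14, N2:2, N3:6, N4:11, N5:4, N6:18, N7:10 → nearest is N2
(3, -3) — d to each: N1:6, N2:16, N3:18, N4:11, N5:18, N6:10, N7:8 → nearest is N1
(6, -1) — d to each: N1:11, N2:17, N3:19, N4:16, N5:19, N6:15, N7:9 → nearest is N7
(8, -8) — d to each: N1:14, N2:26, N3:28, N4:17, N5:28, N6:10, N7:18 → nearest is N6
(9, 2) — d to each: N1:17, N2:17, N3:19, N4:22, N5:19, N6:21, N7:11 → nearest is N7
2 of the 5 points have N7 as nearest.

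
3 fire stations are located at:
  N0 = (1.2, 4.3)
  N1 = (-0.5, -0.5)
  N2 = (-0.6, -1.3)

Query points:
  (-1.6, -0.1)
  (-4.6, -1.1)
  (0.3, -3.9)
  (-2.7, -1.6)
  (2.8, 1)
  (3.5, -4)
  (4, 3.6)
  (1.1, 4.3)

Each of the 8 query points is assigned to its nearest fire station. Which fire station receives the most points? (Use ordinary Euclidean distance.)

(-1.6, -0.1) — d² to each: N0:27.2, N1:1.37, N2:2.44 → nearest is N1
(-4.6, -1.1) — d² to each: N0:62.8, N1:17.17, N2:16.04 → nearest is N2
(0.3, -3.9) — d² to each: N0:68.05, N1:12.2, N2:7.57 → nearest is N2
(-2.7, -1.6) — d² to each: N0:50.02, N1:6.05, N2:4.5 → nearest is N2
(2.8, 1) — d² to each: N0:13.45, N1:13.14, N2:16.85 → nearest is N1
(3.5, -4) — d² to each: N0:74.18, N1:28.25, N2:24.1 → nearest is N2
(4, 3.6) — d² to each: N0:8.33, N1:37.06, N2:45.17 → nearest is N0
(1.1, 4.3) — d² to each: N0:0.01, N1:25.6, N2:34.25 → nearest is N0
Tally — N0:2, N1:2, N2:4. N2 captures the most (4).

N2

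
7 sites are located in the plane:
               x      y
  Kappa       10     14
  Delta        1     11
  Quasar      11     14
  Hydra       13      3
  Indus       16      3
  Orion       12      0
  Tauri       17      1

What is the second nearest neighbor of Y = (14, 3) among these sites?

Compare squared distances (the ordering matches that of the actual distances):
d²(Y, Kappa) = (14−10)² + (3−14)² = 16 + 121 = 137
d²(Y, Delta) = (14−1)² + (3−11)² = 169 + 64 = 233
d²(Y, Quasar) = (14−11)² + (3−14)² = 9 + 121 = 130
d²(Y, Hydra) = (14−13)² + (3−3)² = 1 + 0 = 1
d²(Y, Indus) = (14−16)² + (3−3)² = 4 + 0 = 4
d²(Y, Orion) = (14−12)² + (3−0)² = 4 + 9 = 13
d²(Y, Tauri) = (14−17)² + (3−1)² = 9 + 4 = 13
Sorted ascending: Hydra, Indus, Orion, … — the second-nearest is Indus.

Indus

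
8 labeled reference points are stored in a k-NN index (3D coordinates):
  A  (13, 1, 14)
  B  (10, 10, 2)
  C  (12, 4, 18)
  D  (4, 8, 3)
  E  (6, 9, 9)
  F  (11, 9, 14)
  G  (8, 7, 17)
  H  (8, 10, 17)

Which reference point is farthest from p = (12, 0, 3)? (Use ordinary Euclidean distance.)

Squared Euclidean distances:
|pA|² = (12−13)² + (0−1)² + (3−14)² = 1 + 1 + 121 = 123
|pB|² = (12−10)² + (0−10)² + (3−2)² = 4 + 100 + 1 = 105
|pC|² = (12−12)² + (0−4)² + (3−18)² = 0 + 16 + 225 = 241
|pD|² = (12−4)² + (0−8)² + (3−3)² = 64 + 64 + 0 = 128
|pE|² = (12−6)² + (0−9)² + (3−9)² = 36 + 81 + 36 = 153
|pF|² = (12−11)² + (0−9)² + (3−14)² = 1 + 81 + 121 = 203
|pG|² = (12−8)² + (0−7)² + (3−17)² = 16 + 49 + 196 = 261
|pH|² = (12−8)² + (0−10)² + (3−17)² = 16 + 100 + 196 = 312
The largest is to H.

H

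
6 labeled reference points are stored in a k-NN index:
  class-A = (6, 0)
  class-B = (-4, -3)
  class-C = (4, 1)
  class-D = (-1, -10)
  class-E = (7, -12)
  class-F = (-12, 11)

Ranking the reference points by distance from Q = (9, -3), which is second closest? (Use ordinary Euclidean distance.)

class-C

Compare squared distances (the ordering matches that of the actual distances):
d²(Q, class-A) = 9 + 9 = 18
d²(Q, class-B) = 169 + 0 = 169
d²(Q, class-C) = 25 + 16 = 41
d²(Q, class-D) = 100 + 49 = 149
d²(Q, class-E) = 4 + 81 = 85
d²(Q, class-F) = 441 + 196 = 637
Sorted ascending: class-A, class-C, class-E, … — the second-nearest is class-C.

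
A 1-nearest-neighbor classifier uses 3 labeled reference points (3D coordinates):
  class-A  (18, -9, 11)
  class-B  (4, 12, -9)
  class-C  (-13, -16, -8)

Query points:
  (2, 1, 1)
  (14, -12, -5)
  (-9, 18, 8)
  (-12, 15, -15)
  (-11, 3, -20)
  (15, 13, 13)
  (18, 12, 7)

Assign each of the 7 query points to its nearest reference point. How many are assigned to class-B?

5

(2, 1, 1) — d² to each: class-A:456, class-B:225, class-C:595 → nearest is class-B
(14, -12, -5) — d² to each: class-A:281, class-B:692, class-C:754 → nearest is class-A
(-9, 18, 8) — d² to each: class-A:1467, class-B:494, class-C:1428 → nearest is class-B
(-12, 15, -15) — d² to each: class-A:2152, class-B:301, class-C:1011 → nearest is class-B
(-11, 3, -20) — d² to each: class-A:1946, class-B:427, class-C:509 → nearest is class-B
(15, 13, 13) — d² to each: class-A:497, class-B:606, class-C:2066 → nearest is class-A
(18, 12, 7) — d² to each: class-A:457, class-B:452, class-C:1970 → nearest is class-B
5 of the 7 points have class-B as nearest.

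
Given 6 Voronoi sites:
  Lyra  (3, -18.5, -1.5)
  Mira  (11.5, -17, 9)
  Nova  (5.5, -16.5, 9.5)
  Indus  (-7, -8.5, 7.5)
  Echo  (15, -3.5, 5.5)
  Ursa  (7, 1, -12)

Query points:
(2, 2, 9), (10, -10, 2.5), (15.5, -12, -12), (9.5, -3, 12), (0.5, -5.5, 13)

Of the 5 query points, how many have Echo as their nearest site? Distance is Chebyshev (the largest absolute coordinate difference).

(2, 2, 9) — d to each: Lyra:20.5, Mira:19, Nova:18.5, Indus:10.5, Echo:13, Ursa:21 → nearest is Indus
(10, -10, 2.5) — d to each: Lyra:8.5, Mira:7, Nova:7, Indus:17, Echo:6.5, Ursa:14.5 → nearest is Echo
(15.5, -12, -12) — d to each: Lyra:12.5, Mira:21, Nova:21.5, Indus:22.5, Echo:17.5, Ursa:13 → nearest is Lyra
(9.5, -3, 12) — d to each: Lyra:15.5, Mira:14, Nova:13.5, Indus:16.5, Echo:6.5, Ursa:24 → nearest is Echo
(0.5, -5.5, 13) — d to each: Lyra:14.5, Mira:11.5, Nova:11, Indus:7.5, Echo:14.5, Ursa:25 → nearest is Indus
2 of the 5 points have Echo as nearest.

2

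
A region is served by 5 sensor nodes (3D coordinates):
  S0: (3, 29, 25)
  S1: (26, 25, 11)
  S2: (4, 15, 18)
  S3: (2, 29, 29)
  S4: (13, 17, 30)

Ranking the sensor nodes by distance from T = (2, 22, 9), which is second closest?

Compare squared distances (the ordering matches that of the actual distances):
|TS0|² = 1 + 49 + 256 = 306
|TS1|² = 576 + 9 + 4 = 589
|TS2|² = 4 + 49 + 81 = 134
|TS3|² = 0 + 49 + 400 = 449
|TS4|² = 121 + 25 + 441 = 587
Sorted ascending: S2, S0, S3, … — the second-nearest is S0.

S0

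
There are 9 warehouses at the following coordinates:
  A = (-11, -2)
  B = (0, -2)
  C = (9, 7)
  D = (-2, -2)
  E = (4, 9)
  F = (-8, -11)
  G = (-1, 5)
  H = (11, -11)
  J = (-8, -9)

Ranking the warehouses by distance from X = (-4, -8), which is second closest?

Since √ is increasing, it suffices to compare squared distances:
|XA|² = (-4−(-11))² + (-8−(-2))² = 49 + 36 = 85
|XB|² = (-4−0)² + (-8−(-2))² = 16 + 36 = 52
|XC|² = (-4−9)² + (-8−7)² = 169 + 225 = 394
|XD|² = (-4−(-2))² + (-8−(-2))² = 4 + 36 = 40
|XE|² = (-4−4)² + (-8−9)² = 64 + 289 = 353
|XF|² = (-4−(-8))² + (-8−(-11))² = 16 + 9 = 25
|XG|² = (-4−(-1))² + (-8−5)² = 9 + 169 = 178
|XH|² = (-4−11)² + (-8−(-11))² = 225 + 9 = 234
|XJ|² = (-4−(-8))² + (-8−(-9))² = 16 + 1 = 17
Sorted ascending: J, F, D, … — the second-nearest is F.

F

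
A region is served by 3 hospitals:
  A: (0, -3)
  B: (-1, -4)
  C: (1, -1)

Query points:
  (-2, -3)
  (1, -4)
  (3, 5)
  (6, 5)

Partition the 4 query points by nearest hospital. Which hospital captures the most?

C

(-2, -3) — d² to each: A:4, B:2, C:13 → nearest is B
(1, -4) — d² to each: A:2, B:4, C:9 → nearest is A
(3, 5) — d² to each: A:73, B:97, C:40 → nearest is C
(6, 5) — d² to each: A:100, B:130, C:61 → nearest is C
Tally — A:1, B:1, C:2. C captures the most (2).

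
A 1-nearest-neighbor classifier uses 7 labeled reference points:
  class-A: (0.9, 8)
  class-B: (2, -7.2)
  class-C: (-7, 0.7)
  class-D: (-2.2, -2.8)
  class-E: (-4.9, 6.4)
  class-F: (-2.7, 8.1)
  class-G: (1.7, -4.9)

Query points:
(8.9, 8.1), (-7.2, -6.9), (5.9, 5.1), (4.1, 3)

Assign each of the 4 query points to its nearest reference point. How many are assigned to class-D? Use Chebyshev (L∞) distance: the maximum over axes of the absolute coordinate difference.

1

(8.9, 8.1) — d to each: class-A:8, class-B:15.3, class-C:15.9, class-D:11.1, class-E:13.8, class-F:11.6, class-G:13 → nearest is class-A
(-7.2, -6.9) — d to each: class-A:14.9, class-B:9.2, class-C:7.6, class-D:5, class-E:13.3, class-F:15, class-G:8.9 → nearest is class-D
(5.9, 5.1) — d to each: class-A:5, class-B:12.3, class-C:12.9, class-D:8.1, class-E:10.8, class-F:8.6, class-G:10 → nearest is class-A
(4.1, 3) — d to each: class-A:5, class-B:10.2, class-C:11.1, class-D:6.3, class-E:9, class-F:6.8, class-G:7.9 → nearest is class-A
1 of the 4 points has class-D as nearest.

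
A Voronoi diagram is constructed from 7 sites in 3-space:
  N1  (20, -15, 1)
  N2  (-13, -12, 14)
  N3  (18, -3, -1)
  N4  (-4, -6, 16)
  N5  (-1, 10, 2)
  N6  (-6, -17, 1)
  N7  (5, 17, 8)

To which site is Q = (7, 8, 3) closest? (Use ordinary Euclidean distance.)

Since √ is increasing, it suffices to compare squared distances:
|QN1|² = (7−20)² + (8−(-15))² + (3−1)² = 169 + 529 + 4 = 702
|QN2|² = (7−(-13))² + (8−(-12))² + (3−14)² = 400 + 400 + 121 = 921
|QN3|² = (7−18)² + (8−(-3))² + (3−(-1))² = 121 + 121 + 16 = 258
|QN4|² = (7−(-4))² + (8−(-6))² + (3−16)² = 121 + 196 + 169 = 486
|QN5|² = (7−(-1))² + (8−10)² + (3−2)² = 64 + 4 + 1 = 69
|QN6|² = (7−(-6))² + (8−(-17))² + (3−1)² = 169 + 625 + 4 = 798
|QN7|² = (7−5)² + (8−17)² + (3−8)² = 4 + 81 + 25 = 110
The smallest is to N5, so Q lies in the Voronoi region of N5.

N5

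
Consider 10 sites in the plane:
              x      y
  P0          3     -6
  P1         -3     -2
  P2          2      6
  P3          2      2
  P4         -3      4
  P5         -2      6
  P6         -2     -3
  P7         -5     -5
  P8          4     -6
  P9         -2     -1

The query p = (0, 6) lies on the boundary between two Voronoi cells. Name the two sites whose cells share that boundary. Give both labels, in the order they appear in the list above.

Squared distances from p to each site:
|pP0|² = 9 + 144 = 153
|pP1|² = 9 + 64 = 73
|pP2|² = 4 + 0 = 4
|pP3|² = 4 + 16 = 20
|pP4|² = 9 + 4 = 13
|pP5|² = 4 + 0 = 4
|pP6|² = 4 + 81 = 85
|pP7|² = 25 + 121 = 146
|pP8|² = 16 + 144 = 160
|pP9|² = 4 + 49 = 53
p is equidistant from P2 and P5 (both at squared distance 4), and every other site is strictly farther — so p lies on the P2–P5 Voronoi edge.

P2 and P5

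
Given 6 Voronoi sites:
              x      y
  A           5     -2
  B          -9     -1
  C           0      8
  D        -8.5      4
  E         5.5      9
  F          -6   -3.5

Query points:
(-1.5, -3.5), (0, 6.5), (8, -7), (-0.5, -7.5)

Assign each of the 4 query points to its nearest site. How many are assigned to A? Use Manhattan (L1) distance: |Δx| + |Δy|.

(-1.5, -3.5) — d to each: A:8, B:10, C:13, D:14.5, E:19.5, F:4.5 → nearest is F
(0, 6.5) — d to each: A:13.5, B:16.5, C:1.5, D:11, E:8, F:16 → nearest is C
(8, -7) — d to each: A:8, B:23, C:23, D:27.5, E:18.5, F:17.5 → nearest is A
(-0.5, -7.5) — d to each: A:11, B:15, C:16, D:19.5, E:22.5, F:9.5 → nearest is F
1 of the 4 points has A as nearest.

1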